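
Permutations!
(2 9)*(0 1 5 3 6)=(0 1 5 3 6)(2 9)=[1, 5, 9, 6, 4, 3, 0, 7, 8, 2]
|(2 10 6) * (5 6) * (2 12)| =5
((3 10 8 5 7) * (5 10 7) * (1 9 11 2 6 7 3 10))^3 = (1 2 10 9 6 8 11 7)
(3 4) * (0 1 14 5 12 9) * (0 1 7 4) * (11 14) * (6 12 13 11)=(0 7 4 3)(1 6 12 9)(5 13 11 14)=[7, 6, 2, 0, 3, 13, 12, 4, 8, 1, 10, 14, 9, 11, 5]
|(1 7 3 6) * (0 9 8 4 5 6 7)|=14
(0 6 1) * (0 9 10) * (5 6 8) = [8, 9, 2, 3, 4, 6, 1, 7, 5, 10, 0] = (0 8 5 6 1 9 10)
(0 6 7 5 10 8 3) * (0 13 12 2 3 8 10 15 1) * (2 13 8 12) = (0 6 7 5 15 1)(2 3 8 12 13) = [6, 0, 3, 8, 4, 15, 7, 5, 12, 9, 10, 11, 13, 2, 14, 1]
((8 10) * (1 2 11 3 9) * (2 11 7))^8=((1 11 3 9)(2 7)(8 10))^8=(11)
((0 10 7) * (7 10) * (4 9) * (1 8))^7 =(10)(0 7)(1 8)(4 9) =((10)(0 7)(1 8)(4 9))^7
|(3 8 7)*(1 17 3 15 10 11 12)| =9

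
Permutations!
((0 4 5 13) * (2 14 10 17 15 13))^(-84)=(0 17 2)(4 15 14)(5 13 10)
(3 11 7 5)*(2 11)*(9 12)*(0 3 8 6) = (0 3 2 11 7 5 8 6)(9 12) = [3, 1, 11, 2, 4, 8, 0, 5, 6, 12, 10, 7, 9]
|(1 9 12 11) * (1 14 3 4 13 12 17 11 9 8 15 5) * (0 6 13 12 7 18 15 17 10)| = |(0 6 13 7 18 15 5 1 8 17 11 14 3 4 12 9 10)| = 17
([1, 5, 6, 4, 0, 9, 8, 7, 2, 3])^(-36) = [0, 1, 2, 3, 4, 5, 6, 7, 8, 9]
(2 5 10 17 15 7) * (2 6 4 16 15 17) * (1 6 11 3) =(17)(1 6 4 16 15 7 11 3)(2 5 10) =[0, 6, 5, 1, 16, 10, 4, 11, 8, 9, 2, 3, 12, 13, 14, 7, 15, 17]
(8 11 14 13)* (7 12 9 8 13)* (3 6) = (3 6)(7 12 9 8 11 14) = [0, 1, 2, 6, 4, 5, 3, 12, 11, 8, 10, 14, 9, 13, 7]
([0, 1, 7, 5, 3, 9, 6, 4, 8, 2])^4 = [0, 1, 5, 7, 2, 4, 6, 9, 8, 3]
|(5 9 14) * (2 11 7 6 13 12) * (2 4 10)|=24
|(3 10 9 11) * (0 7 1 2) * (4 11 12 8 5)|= |(0 7 1 2)(3 10 9 12 8 5 4 11)|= 8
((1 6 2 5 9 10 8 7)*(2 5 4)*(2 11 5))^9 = ((1 6 2 4 11 5 9 10 8 7))^9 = (1 7 8 10 9 5 11 4 2 6)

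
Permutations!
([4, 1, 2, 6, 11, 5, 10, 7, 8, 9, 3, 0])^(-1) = [11, 1, 2, 10, 0, 5, 3, 7, 8, 9, 6, 4]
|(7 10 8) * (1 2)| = 6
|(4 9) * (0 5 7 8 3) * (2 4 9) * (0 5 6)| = |(9)(0 6)(2 4)(3 5 7 8)| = 4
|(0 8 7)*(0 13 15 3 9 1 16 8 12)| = 8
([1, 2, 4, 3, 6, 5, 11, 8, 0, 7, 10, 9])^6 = (0 9 4)(1 7 6)(2 8 11)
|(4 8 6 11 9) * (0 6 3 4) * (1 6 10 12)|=21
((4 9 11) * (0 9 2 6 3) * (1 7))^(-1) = ((0 9 11 4 2 6 3)(1 7))^(-1) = (0 3 6 2 4 11 9)(1 7)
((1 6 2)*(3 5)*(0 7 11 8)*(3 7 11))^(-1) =(0 8 11)(1 2 6)(3 7 5) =((0 11 8)(1 6 2)(3 5 7))^(-1)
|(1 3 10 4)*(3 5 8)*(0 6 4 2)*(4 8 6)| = |(0 4 1 5 6 8 3 10 2)| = 9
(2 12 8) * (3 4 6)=[0, 1, 12, 4, 6, 5, 3, 7, 2, 9, 10, 11, 8]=(2 12 8)(3 4 6)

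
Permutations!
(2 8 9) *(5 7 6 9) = (2 8 5 7 6 9) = [0, 1, 8, 3, 4, 7, 9, 6, 5, 2]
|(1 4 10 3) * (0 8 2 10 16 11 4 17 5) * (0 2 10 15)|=9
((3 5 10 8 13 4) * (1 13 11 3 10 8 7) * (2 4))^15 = ((1 13 2 4 10 7)(3 5 8 11))^15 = (1 4)(2 7)(3 11 8 5)(10 13)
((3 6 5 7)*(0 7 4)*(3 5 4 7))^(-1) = ((0 3 6 4)(5 7))^(-1) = (0 4 6 3)(5 7)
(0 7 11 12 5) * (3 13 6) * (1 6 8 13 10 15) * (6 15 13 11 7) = [6, 15, 2, 10, 4, 0, 3, 7, 11, 9, 13, 12, 5, 8, 14, 1] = (0 6 3 10 13 8 11 12 5)(1 15)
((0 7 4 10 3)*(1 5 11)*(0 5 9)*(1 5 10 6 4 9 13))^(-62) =(13)(0 7 9)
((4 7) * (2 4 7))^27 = ((7)(2 4))^27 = (7)(2 4)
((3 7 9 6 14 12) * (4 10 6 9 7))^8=(3 10 14)(4 6 12)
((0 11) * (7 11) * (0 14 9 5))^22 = ((0 7 11 14 9 5))^22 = (0 9 11)(5 14 7)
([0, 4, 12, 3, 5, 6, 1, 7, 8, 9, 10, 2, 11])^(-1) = [0, 6, 11, 3, 1, 4, 5, 7, 8, 9, 10, 12, 2]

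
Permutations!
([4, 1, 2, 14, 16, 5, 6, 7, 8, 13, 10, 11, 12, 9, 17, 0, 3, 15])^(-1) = [15, 1, 2, 16, 0, 5, 6, 7, 8, 13, 10, 11, 12, 9, 3, 17, 4, 14]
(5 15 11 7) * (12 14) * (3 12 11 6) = (3 12 14 11 7 5 15 6) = [0, 1, 2, 12, 4, 15, 3, 5, 8, 9, 10, 7, 14, 13, 11, 6]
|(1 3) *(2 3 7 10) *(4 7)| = |(1 4 7 10 2 3)| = 6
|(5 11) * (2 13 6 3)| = |(2 13 6 3)(5 11)| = 4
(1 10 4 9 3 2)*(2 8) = (1 10 4 9 3 8 2) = [0, 10, 1, 8, 9, 5, 6, 7, 2, 3, 4]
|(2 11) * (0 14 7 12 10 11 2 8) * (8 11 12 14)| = 2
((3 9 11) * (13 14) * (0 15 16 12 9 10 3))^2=((0 15 16 12 9 11)(3 10)(13 14))^2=(0 16 9)(11 15 12)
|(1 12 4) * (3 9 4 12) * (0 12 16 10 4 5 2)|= 10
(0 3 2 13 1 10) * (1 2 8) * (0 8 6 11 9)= (0 3 6 11 9)(1 10 8)(2 13)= [3, 10, 13, 6, 4, 5, 11, 7, 1, 0, 8, 9, 12, 2]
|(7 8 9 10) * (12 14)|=4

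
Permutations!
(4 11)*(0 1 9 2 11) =(0 1 9 2 11 4) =[1, 9, 11, 3, 0, 5, 6, 7, 8, 2, 10, 4]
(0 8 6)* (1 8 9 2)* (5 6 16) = (0 9 2 1 8 16 5 6) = [9, 8, 1, 3, 4, 6, 0, 7, 16, 2, 10, 11, 12, 13, 14, 15, 5]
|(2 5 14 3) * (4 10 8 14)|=7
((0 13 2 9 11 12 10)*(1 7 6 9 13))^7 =((0 1 7 6 9 11 12 10)(2 13))^7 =(0 10 12 11 9 6 7 1)(2 13)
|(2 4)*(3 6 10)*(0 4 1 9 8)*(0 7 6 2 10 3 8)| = |(0 4 10 8 7 6 3 2 1 9)| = 10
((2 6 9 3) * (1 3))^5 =(9)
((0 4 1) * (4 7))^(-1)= (0 1 4 7)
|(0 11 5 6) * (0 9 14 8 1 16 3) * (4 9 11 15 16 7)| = 12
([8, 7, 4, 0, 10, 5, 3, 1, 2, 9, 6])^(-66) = [10, 1, 3, 4, 0, 5, 2, 7, 6, 9, 8]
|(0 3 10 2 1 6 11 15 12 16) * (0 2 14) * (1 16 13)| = |(0 3 10 14)(1 6 11 15 12 13)(2 16)| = 12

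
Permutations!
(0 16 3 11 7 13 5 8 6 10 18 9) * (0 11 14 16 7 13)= [7, 1, 2, 14, 4, 8, 10, 0, 6, 11, 18, 13, 12, 5, 16, 15, 3, 17, 9]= (0 7)(3 14 16)(5 8 6 10 18 9 11 13)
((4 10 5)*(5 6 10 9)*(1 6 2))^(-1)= ((1 6 10 2)(4 9 5))^(-1)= (1 2 10 6)(4 5 9)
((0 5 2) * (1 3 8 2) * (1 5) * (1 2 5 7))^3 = ((0 2)(1 3 8 5 7))^3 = (0 2)(1 5 3 7 8)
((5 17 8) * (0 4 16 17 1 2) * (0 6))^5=((0 4 16 17 8 5 1 2 6))^5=(0 5 4 1 16 2 17 6 8)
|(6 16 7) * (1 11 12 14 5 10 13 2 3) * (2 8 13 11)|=30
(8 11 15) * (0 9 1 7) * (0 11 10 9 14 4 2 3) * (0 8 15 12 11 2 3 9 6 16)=[14, 7, 9, 8, 3, 5, 16, 2, 10, 1, 6, 12, 11, 13, 4, 15, 0]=(0 14 4 3 8 10 6 16)(1 7 2 9)(11 12)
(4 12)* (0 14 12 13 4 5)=[14, 1, 2, 3, 13, 0, 6, 7, 8, 9, 10, 11, 5, 4, 12]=(0 14 12 5)(4 13)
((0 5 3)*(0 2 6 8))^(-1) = (0 8 6 2 3 5)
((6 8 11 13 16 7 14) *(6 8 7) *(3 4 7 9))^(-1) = (3 9 6 16 13 11 8 14 7 4)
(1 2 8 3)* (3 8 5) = (8)(1 2 5 3) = [0, 2, 5, 1, 4, 3, 6, 7, 8]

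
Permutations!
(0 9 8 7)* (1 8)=[9, 8, 2, 3, 4, 5, 6, 0, 7, 1]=(0 9 1 8 7)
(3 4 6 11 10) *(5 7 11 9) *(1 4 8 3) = (1 4 6 9 5 7 11 10)(3 8) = [0, 4, 2, 8, 6, 7, 9, 11, 3, 5, 1, 10]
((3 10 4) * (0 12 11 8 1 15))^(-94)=(0 11 1)(3 4 10)(8 15 12)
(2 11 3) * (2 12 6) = (2 11 3 12 6) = [0, 1, 11, 12, 4, 5, 2, 7, 8, 9, 10, 3, 6]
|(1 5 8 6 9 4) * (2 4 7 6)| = 15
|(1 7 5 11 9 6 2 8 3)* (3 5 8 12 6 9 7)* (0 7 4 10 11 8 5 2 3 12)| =60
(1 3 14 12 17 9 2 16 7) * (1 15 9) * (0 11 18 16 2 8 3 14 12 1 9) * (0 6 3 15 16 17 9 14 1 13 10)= [11, 1, 2, 12, 4, 5, 3, 16, 15, 8, 0, 18, 9, 10, 13, 6, 7, 14, 17]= (0 11 18 17 14 13 10)(3 12 9 8 15 6)(7 16)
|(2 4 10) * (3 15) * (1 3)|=3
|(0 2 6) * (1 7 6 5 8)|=7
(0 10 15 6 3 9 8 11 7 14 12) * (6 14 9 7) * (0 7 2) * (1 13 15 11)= (0 10 11 6 3 2)(1 13 15 14 12 7 9 8)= [10, 13, 0, 2, 4, 5, 3, 9, 1, 8, 11, 6, 7, 15, 12, 14]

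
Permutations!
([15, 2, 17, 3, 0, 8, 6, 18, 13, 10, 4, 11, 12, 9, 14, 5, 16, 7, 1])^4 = (0 13)(1 18 7 17 2)(4 8)(5 10)(9 15)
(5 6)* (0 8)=(0 8)(5 6)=[8, 1, 2, 3, 4, 6, 5, 7, 0]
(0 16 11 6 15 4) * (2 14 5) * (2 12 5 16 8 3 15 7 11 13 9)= [8, 1, 14, 15, 0, 12, 7, 11, 3, 2, 10, 6, 5, 9, 16, 4, 13]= (0 8 3 15 4)(2 14 16 13 9)(5 12)(6 7 11)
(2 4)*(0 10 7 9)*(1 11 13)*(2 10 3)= (0 3 2 4 10 7 9)(1 11 13)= [3, 11, 4, 2, 10, 5, 6, 9, 8, 0, 7, 13, 12, 1]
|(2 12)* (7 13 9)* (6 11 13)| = 10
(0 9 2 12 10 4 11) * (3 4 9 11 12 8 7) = (0 11)(2 8 7 3 4 12 10 9) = [11, 1, 8, 4, 12, 5, 6, 3, 7, 2, 9, 0, 10]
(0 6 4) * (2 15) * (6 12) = (0 12 6 4)(2 15) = [12, 1, 15, 3, 0, 5, 4, 7, 8, 9, 10, 11, 6, 13, 14, 2]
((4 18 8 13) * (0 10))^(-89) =(0 10)(4 13 8 18)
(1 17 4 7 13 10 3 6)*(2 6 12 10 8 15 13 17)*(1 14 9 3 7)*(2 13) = [0, 13, 6, 12, 1, 5, 14, 17, 15, 3, 7, 11, 10, 8, 9, 2, 16, 4] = (1 13 8 15 2 6 14 9 3 12 10 7 17 4)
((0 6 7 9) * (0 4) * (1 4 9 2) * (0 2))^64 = ((9)(0 6 7)(1 4 2))^64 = (9)(0 6 7)(1 4 2)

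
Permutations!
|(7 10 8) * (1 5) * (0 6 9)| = |(0 6 9)(1 5)(7 10 8)| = 6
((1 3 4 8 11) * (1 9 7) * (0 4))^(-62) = ((0 4 8 11 9 7 1 3))^(-62) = (0 8 9 1)(3 4 11 7)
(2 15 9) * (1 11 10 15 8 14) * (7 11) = (1 7 11 10 15 9 2 8 14) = [0, 7, 8, 3, 4, 5, 6, 11, 14, 2, 15, 10, 12, 13, 1, 9]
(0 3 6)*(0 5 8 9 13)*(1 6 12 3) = (0 1 6 5 8 9 13)(3 12) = [1, 6, 2, 12, 4, 8, 5, 7, 9, 13, 10, 11, 3, 0]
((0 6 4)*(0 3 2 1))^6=(6)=((0 6 4 3 2 1))^6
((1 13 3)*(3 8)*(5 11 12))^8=(13)(5 12 11)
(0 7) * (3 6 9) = (0 7)(3 6 9) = [7, 1, 2, 6, 4, 5, 9, 0, 8, 3]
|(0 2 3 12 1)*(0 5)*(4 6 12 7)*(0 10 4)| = |(0 2 3 7)(1 5 10 4 6 12)| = 12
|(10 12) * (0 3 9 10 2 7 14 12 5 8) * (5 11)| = |(0 3 9 10 11 5 8)(2 7 14 12)| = 28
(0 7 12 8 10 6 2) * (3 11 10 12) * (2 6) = (0 7 3 11 10 2)(8 12) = [7, 1, 0, 11, 4, 5, 6, 3, 12, 9, 2, 10, 8]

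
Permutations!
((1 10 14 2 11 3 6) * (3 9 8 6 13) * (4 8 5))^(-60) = ((1 10 14 2 11 9 5 4 8 6)(3 13))^(-60) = (14)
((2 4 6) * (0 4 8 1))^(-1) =((0 4 6 2 8 1))^(-1) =(0 1 8 2 6 4)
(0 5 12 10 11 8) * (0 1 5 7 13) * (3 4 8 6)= (0 7 13)(1 5 12 10 11 6 3 4 8)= [7, 5, 2, 4, 8, 12, 3, 13, 1, 9, 11, 6, 10, 0]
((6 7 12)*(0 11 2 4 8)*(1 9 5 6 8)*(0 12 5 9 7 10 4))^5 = ((0 11 2)(1 7 5 6 10 4)(8 12))^5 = (0 2 11)(1 4 10 6 5 7)(8 12)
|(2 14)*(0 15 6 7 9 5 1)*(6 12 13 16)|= |(0 15 12 13 16 6 7 9 5 1)(2 14)|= 10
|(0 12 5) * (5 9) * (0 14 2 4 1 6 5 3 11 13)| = 6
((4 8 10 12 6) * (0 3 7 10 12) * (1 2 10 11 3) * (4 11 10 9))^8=(0 11 4)(1 3 8)(2 7 12)(6 9 10)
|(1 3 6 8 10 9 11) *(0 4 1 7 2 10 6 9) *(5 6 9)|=|(0 4 1 3 5 6 8 9 11 7 2 10)|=12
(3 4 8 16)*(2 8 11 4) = (2 8 16 3)(4 11) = [0, 1, 8, 2, 11, 5, 6, 7, 16, 9, 10, 4, 12, 13, 14, 15, 3]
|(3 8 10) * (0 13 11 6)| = 12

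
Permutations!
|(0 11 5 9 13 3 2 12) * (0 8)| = |(0 11 5 9 13 3 2 12 8)| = 9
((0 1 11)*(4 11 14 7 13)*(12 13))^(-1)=(0 11 4 13 12 7 14 1)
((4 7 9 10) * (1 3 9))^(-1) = (1 7 4 10 9 3)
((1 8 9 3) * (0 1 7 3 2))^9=((0 1 8 9 2)(3 7))^9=(0 2 9 8 1)(3 7)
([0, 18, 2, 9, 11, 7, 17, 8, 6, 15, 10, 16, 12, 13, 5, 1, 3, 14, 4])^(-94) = [0, 4, 2, 15, 16, 8, 14, 6, 17, 1, 10, 3, 12, 13, 7, 18, 9, 5, 11]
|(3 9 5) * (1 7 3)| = 5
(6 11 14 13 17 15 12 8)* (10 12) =(6 11 14 13 17 15 10 12 8) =[0, 1, 2, 3, 4, 5, 11, 7, 6, 9, 12, 14, 8, 17, 13, 10, 16, 15]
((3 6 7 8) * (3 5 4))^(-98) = (3 5 7)(4 8 6)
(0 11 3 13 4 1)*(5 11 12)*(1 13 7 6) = [12, 0, 2, 7, 13, 11, 1, 6, 8, 9, 10, 3, 5, 4] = (0 12 5 11 3 7 6 1)(4 13)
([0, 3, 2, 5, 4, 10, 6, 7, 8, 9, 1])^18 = (1 5)(3 10)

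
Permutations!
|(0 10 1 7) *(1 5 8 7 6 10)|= |(0 1 6 10 5 8 7)|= 7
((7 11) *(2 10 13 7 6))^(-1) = (2 6 11 7 13 10)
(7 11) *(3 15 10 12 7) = [0, 1, 2, 15, 4, 5, 6, 11, 8, 9, 12, 3, 7, 13, 14, 10] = (3 15 10 12 7 11)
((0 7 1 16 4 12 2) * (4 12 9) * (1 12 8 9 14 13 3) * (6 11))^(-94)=(0 12)(1 8 4 13)(2 7)(3 16 9 14)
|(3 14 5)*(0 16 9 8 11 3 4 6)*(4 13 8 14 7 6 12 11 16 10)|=24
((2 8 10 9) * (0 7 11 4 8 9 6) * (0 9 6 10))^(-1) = ((0 7 11 4 8)(2 6 9))^(-1) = (0 8 4 11 7)(2 9 6)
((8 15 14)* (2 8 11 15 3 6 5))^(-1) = (2 5 6 3 8)(11 14 15)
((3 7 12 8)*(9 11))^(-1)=(3 8 12 7)(9 11)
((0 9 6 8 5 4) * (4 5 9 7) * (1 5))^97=(0 7 4)(1 5)(6 8 9)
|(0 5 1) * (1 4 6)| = 5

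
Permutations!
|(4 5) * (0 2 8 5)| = |(0 2 8 5 4)| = 5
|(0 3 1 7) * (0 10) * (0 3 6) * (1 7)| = |(0 6)(3 7 10)| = 6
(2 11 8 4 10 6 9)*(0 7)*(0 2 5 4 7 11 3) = (0 11 8 7 2 3)(4 10 6 9 5) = [11, 1, 3, 0, 10, 4, 9, 2, 7, 5, 6, 8]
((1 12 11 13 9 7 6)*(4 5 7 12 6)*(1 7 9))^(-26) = ((1 6 7 4 5 9 12 11 13))^(-26) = (1 6 7 4 5 9 12 11 13)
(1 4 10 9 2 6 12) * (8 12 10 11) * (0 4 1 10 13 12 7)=[4, 1, 6, 3, 11, 5, 13, 0, 7, 2, 9, 8, 10, 12]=(0 4 11 8 7)(2 6 13 12 10 9)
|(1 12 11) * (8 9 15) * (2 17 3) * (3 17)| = |(17)(1 12 11)(2 3)(8 9 15)| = 6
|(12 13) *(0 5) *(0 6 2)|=4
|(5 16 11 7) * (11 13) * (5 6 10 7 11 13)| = 6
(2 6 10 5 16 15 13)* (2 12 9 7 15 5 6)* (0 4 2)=(0 4 2)(5 16)(6 10)(7 15 13 12 9)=[4, 1, 0, 3, 2, 16, 10, 15, 8, 7, 6, 11, 9, 12, 14, 13, 5]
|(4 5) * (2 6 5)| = 4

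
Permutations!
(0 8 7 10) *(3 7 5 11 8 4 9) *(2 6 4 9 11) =(0 9 3 7 10)(2 6 4 11 8 5) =[9, 1, 6, 7, 11, 2, 4, 10, 5, 3, 0, 8]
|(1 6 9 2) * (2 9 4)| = 4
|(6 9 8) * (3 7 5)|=|(3 7 5)(6 9 8)|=3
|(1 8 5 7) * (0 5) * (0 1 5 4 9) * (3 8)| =|(0 4 9)(1 3 8)(5 7)| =6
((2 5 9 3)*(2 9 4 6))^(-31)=((2 5 4 6)(3 9))^(-31)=(2 5 4 6)(3 9)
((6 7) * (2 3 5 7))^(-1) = ((2 3 5 7 6))^(-1) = (2 6 7 5 3)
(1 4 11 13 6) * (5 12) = (1 4 11 13 6)(5 12) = [0, 4, 2, 3, 11, 12, 1, 7, 8, 9, 10, 13, 5, 6]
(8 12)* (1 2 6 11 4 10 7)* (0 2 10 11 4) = (0 2 6 4 11)(1 10 7)(8 12) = [2, 10, 6, 3, 11, 5, 4, 1, 12, 9, 7, 0, 8]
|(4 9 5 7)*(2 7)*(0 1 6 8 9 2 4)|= 9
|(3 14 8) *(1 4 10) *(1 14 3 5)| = |(1 4 10 14 8 5)| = 6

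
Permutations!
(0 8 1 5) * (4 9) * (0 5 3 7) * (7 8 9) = (0 9 4 7)(1 3 8) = [9, 3, 2, 8, 7, 5, 6, 0, 1, 4]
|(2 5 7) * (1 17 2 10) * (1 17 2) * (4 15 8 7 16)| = |(1 2 5 16 4 15 8 7 10 17)| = 10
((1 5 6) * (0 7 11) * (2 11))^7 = (0 11 2 7)(1 5 6)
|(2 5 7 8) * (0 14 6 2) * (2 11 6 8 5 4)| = |(0 14 8)(2 4)(5 7)(6 11)| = 6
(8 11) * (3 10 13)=(3 10 13)(8 11)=[0, 1, 2, 10, 4, 5, 6, 7, 11, 9, 13, 8, 12, 3]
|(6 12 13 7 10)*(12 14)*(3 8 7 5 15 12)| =12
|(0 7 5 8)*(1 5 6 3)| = |(0 7 6 3 1 5 8)| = 7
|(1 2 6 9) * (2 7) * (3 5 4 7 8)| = 9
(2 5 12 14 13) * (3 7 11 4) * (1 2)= [0, 2, 5, 7, 3, 12, 6, 11, 8, 9, 10, 4, 14, 1, 13]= (1 2 5 12 14 13)(3 7 11 4)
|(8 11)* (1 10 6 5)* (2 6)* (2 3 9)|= |(1 10 3 9 2 6 5)(8 11)|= 14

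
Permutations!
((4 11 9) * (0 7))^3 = (11)(0 7)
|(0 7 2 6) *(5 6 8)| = |(0 7 2 8 5 6)| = 6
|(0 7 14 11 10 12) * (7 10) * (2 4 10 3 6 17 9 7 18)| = 13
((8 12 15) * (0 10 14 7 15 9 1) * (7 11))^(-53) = (0 12 7 10 9 15 14 1 8 11) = ((0 10 14 11 7 15 8 12 9 1))^(-53)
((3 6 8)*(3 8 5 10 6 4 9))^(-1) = ((3 4 9)(5 10 6))^(-1) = (3 9 4)(5 6 10)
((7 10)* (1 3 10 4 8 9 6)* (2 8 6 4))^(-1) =(1 6 4 9 8 2 7 10 3)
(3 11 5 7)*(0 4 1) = [4, 0, 2, 11, 1, 7, 6, 3, 8, 9, 10, 5] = (0 4 1)(3 11 5 7)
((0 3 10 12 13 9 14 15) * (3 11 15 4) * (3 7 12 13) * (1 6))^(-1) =((0 11 15)(1 6)(3 10 13 9 14 4 7 12))^(-1) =(0 15 11)(1 6)(3 12 7 4 14 9 13 10)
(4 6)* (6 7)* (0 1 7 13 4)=[1, 7, 2, 3, 13, 5, 0, 6, 8, 9, 10, 11, 12, 4]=(0 1 7 6)(4 13)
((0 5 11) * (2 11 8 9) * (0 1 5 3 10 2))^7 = (0 8 1 2 3 9 5 11 10)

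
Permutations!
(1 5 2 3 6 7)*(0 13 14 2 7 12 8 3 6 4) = (0 13 14 2 6 12 8 3 4)(1 5 7) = [13, 5, 6, 4, 0, 7, 12, 1, 3, 9, 10, 11, 8, 14, 2]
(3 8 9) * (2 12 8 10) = [0, 1, 12, 10, 4, 5, 6, 7, 9, 3, 2, 11, 8] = (2 12 8 9 3 10)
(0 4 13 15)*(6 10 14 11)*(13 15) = (0 4 15)(6 10 14 11) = [4, 1, 2, 3, 15, 5, 10, 7, 8, 9, 14, 6, 12, 13, 11, 0]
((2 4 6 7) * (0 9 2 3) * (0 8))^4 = (0 6)(2 3)(4 8)(7 9)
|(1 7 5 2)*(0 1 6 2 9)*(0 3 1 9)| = 6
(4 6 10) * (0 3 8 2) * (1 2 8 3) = (0 1 2)(4 6 10) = [1, 2, 0, 3, 6, 5, 10, 7, 8, 9, 4]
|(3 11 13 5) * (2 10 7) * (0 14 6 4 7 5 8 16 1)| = 14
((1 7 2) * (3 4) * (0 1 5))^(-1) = ((0 1 7 2 5)(3 4))^(-1) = (0 5 2 7 1)(3 4)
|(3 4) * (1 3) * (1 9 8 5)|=|(1 3 4 9 8 5)|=6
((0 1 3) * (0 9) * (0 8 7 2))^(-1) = (0 2 7 8 9 3 1) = ((0 1 3 9 8 7 2))^(-1)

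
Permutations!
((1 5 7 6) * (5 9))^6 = (1 9 5 7 6)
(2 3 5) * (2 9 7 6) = [0, 1, 3, 5, 4, 9, 2, 6, 8, 7] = (2 3 5 9 7 6)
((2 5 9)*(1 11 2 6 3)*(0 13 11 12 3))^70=((0 13 11 2 5 9 6)(1 12 3))^70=(13)(1 12 3)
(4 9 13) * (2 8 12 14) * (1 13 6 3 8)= (1 13 4 9 6 3 8 12 14 2)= [0, 13, 1, 8, 9, 5, 3, 7, 12, 6, 10, 11, 14, 4, 2]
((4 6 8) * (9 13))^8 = ((4 6 8)(9 13))^8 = (13)(4 8 6)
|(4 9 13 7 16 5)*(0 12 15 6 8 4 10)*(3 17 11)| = |(0 12 15 6 8 4 9 13 7 16 5 10)(3 17 11)| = 12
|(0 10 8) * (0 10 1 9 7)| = 4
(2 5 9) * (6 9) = (2 5 6 9) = [0, 1, 5, 3, 4, 6, 9, 7, 8, 2]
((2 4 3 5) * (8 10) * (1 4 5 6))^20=(10)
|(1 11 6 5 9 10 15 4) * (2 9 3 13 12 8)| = 13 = |(1 11 6 5 3 13 12 8 2 9 10 15 4)|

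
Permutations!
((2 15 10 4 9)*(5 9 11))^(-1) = (2 9 5 11 4 10 15)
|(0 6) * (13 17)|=2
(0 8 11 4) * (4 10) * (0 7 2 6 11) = (0 8)(2 6 11 10 4 7) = [8, 1, 6, 3, 7, 5, 11, 2, 0, 9, 4, 10]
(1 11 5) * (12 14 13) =(1 11 5)(12 14 13) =[0, 11, 2, 3, 4, 1, 6, 7, 8, 9, 10, 5, 14, 12, 13]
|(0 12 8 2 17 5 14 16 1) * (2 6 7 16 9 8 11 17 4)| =|(0 12 11 17 5 14 9 8 6 7 16 1)(2 4)| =12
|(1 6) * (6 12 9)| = |(1 12 9 6)| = 4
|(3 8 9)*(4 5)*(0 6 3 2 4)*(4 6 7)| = 20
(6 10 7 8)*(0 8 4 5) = (0 8 6 10 7 4 5) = [8, 1, 2, 3, 5, 0, 10, 4, 6, 9, 7]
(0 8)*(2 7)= (0 8)(2 7)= [8, 1, 7, 3, 4, 5, 6, 2, 0]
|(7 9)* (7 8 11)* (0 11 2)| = 6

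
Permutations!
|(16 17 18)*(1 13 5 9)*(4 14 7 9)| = 21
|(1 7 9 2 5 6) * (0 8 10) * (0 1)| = 9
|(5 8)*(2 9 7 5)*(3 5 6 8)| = |(2 9 7 6 8)(3 5)| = 10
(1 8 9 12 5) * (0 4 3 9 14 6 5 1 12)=(0 4 3 9)(1 8 14 6 5 12)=[4, 8, 2, 9, 3, 12, 5, 7, 14, 0, 10, 11, 1, 13, 6]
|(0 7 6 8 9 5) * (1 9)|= |(0 7 6 8 1 9 5)|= 7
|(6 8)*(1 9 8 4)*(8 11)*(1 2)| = 7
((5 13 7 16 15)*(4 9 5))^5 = (4 16 13 9 15 7 5) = ((4 9 5 13 7 16 15))^5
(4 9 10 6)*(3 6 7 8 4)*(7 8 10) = (3 6)(4 9 7 10 8) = [0, 1, 2, 6, 9, 5, 3, 10, 4, 7, 8]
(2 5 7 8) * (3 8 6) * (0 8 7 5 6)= (0 8 2 6 3 7)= [8, 1, 6, 7, 4, 5, 3, 0, 2]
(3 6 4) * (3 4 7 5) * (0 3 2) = [3, 1, 0, 6, 4, 2, 7, 5] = (0 3 6 7 5 2)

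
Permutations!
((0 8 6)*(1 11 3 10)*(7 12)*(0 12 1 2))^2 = ((0 8 6 12 7 1 11 3 10 2))^2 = (0 6 7 11 10)(1 3 2 8 12)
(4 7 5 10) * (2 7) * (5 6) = (2 7 6 5 10 4) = [0, 1, 7, 3, 2, 10, 5, 6, 8, 9, 4]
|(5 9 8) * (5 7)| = |(5 9 8 7)| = 4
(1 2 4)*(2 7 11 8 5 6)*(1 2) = (1 7 11 8 5 6)(2 4) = [0, 7, 4, 3, 2, 6, 1, 11, 5, 9, 10, 8]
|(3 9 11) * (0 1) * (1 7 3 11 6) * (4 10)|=6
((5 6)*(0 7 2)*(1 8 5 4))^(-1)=(0 2 7)(1 4 6 5 8)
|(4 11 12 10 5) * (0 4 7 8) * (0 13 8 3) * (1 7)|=18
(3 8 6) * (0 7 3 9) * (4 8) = [7, 1, 2, 4, 8, 5, 9, 3, 6, 0] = (0 7 3 4 8 6 9)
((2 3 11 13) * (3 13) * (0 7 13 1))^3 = ((0 7 13 2 1)(3 11))^3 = (0 2 7 1 13)(3 11)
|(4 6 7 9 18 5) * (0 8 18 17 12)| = 10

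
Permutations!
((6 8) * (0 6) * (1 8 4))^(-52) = ((0 6 4 1 8))^(-52) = (0 1 6 8 4)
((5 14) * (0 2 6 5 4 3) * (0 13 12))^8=((0 2 6 5 14 4 3 13 12))^8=(0 12 13 3 4 14 5 6 2)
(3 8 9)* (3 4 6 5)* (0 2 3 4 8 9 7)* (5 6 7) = (0 2 3 9 8 5 4 7) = [2, 1, 3, 9, 7, 4, 6, 0, 5, 8]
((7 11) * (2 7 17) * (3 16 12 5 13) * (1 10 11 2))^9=(1 10 11 17)(2 7)(3 13 5 12 16)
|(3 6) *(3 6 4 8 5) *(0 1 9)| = 12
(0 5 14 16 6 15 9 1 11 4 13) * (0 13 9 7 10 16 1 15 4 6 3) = [5, 11, 2, 0, 9, 14, 4, 10, 8, 15, 16, 6, 12, 13, 1, 7, 3] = (0 5 14 1 11 6 4 9 15 7 10 16 3)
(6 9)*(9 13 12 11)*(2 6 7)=(2 6 13 12 11 9 7)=[0, 1, 6, 3, 4, 5, 13, 2, 8, 7, 10, 9, 11, 12]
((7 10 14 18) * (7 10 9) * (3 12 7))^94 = ((3 12 7 9)(10 14 18))^94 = (3 7)(9 12)(10 14 18)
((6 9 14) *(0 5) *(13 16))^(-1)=(0 5)(6 14 9)(13 16)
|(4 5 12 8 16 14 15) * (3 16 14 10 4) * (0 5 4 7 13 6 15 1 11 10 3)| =12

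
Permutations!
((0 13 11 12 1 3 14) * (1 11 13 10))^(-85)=((0 10 1 3 14)(11 12))^(-85)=(14)(11 12)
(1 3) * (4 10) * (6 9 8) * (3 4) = (1 4 10 3)(6 9 8) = [0, 4, 2, 1, 10, 5, 9, 7, 6, 8, 3]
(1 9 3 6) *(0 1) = (0 1 9 3 6) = [1, 9, 2, 6, 4, 5, 0, 7, 8, 3]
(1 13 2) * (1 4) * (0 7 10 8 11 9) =[7, 13, 4, 3, 1, 5, 6, 10, 11, 0, 8, 9, 12, 2] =(0 7 10 8 11 9)(1 13 2 4)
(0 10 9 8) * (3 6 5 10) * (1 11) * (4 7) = (0 3 6 5 10 9 8)(1 11)(4 7) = [3, 11, 2, 6, 7, 10, 5, 4, 0, 8, 9, 1]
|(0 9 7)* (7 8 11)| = 5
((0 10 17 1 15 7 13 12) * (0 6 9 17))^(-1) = (0 10)(1 17 9 6 12 13 7 15)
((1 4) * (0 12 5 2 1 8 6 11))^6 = ((0 12 5 2 1 4 8 6 11))^6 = (0 8 2)(1 12 6)(4 5 11)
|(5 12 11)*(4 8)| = 6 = |(4 8)(5 12 11)|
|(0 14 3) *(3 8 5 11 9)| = 7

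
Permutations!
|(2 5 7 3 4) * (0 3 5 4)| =2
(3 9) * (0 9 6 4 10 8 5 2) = (0 9 3 6 4 10 8 5 2) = [9, 1, 0, 6, 10, 2, 4, 7, 5, 3, 8]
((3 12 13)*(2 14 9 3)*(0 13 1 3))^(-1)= (0 9 14 2 13)(1 12 3)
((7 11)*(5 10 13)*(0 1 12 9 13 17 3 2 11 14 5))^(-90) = (2 17 5 7)(3 10 14 11)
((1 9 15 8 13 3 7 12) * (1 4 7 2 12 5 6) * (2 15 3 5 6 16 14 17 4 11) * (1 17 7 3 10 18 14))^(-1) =(1 16 5 13 8 15 3 4 17 6 7 14 18 10 9)(2 11 12)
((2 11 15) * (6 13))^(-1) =(2 15 11)(6 13)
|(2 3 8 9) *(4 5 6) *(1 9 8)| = 12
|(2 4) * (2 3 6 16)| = |(2 4 3 6 16)| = 5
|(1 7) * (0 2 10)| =|(0 2 10)(1 7)| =6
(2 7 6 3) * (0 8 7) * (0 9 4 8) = (2 9 4 8 7 6 3) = [0, 1, 9, 2, 8, 5, 3, 6, 7, 4]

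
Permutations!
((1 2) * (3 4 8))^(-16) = ((1 2)(3 4 8))^(-16) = (3 8 4)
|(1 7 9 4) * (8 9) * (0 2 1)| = 7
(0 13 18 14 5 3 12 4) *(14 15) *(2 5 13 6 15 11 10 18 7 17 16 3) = (0 6 15 14 13 7 17 16 3 12 4)(2 5)(10 18 11) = [6, 1, 5, 12, 0, 2, 15, 17, 8, 9, 18, 10, 4, 7, 13, 14, 3, 16, 11]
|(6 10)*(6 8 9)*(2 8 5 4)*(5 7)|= 8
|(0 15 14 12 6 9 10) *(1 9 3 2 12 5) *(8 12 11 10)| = |(0 15 14 5 1 9 8 12 6 3 2 11 10)| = 13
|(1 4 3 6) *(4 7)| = 5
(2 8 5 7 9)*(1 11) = (1 11)(2 8 5 7 9) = [0, 11, 8, 3, 4, 7, 6, 9, 5, 2, 10, 1]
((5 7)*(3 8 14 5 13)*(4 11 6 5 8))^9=((3 4 11 6 5 7 13)(8 14))^9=(3 11 5 13 4 6 7)(8 14)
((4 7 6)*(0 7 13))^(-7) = ((0 7 6 4 13))^(-7) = (0 4 7 13 6)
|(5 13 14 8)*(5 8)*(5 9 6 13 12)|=4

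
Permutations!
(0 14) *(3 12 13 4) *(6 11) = (0 14)(3 12 13 4)(6 11) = [14, 1, 2, 12, 3, 5, 11, 7, 8, 9, 10, 6, 13, 4, 0]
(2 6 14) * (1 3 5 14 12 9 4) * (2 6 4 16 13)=(1 3 5 14 6 12 9 16 13 2 4)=[0, 3, 4, 5, 1, 14, 12, 7, 8, 16, 10, 11, 9, 2, 6, 15, 13]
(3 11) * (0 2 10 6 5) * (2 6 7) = (0 6 5)(2 10 7)(3 11) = [6, 1, 10, 11, 4, 0, 5, 2, 8, 9, 7, 3]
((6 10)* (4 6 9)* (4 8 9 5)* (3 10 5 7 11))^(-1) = (3 11 7 10)(4 5 6)(8 9)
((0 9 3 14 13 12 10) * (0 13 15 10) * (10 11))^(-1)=(0 12 13 10 11 15 14 3 9)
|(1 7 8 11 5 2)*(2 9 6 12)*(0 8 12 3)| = |(0 8 11 5 9 6 3)(1 7 12 2)| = 28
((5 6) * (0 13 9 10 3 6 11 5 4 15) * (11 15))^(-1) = ((0 13 9 10 3 6 4 11 5 15))^(-1) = (0 15 5 11 4 6 3 10 9 13)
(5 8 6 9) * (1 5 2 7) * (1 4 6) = (1 5 8)(2 7 4 6 9) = [0, 5, 7, 3, 6, 8, 9, 4, 1, 2]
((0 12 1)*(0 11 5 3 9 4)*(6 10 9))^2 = (0 1 5 6 9)(3 10 4 12 11)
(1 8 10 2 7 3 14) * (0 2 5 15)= [2, 8, 7, 14, 4, 15, 6, 3, 10, 9, 5, 11, 12, 13, 1, 0]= (0 2 7 3 14 1 8 10 5 15)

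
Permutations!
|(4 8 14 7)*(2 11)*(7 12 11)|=7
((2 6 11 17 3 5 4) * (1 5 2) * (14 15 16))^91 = (1 5 4)(2 6 11 17 3)(14 15 16)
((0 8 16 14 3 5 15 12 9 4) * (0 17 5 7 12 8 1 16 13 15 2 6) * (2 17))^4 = (17)(0 3 4 1 7 2 16 12 6 14 9)(8 13 15)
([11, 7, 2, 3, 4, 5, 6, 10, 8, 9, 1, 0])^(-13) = [11, 10, 2, 3, 4, 5, 6, 1, 8, 9, 7, 0]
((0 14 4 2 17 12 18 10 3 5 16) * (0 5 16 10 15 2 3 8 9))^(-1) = ((0 14 4 3 16 5 10 8 9)(2 17 12 18 15))^(-1) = (0 9 8 10 5 16 3 4 14)(2 15 18 12 17)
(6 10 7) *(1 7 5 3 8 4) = (1 7 6 10 5 3 8 4) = [0, 7, 2, 8, 1, 3, 10, 6, 4, 9, 5]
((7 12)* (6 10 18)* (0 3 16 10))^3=(0 10)(3 18)(6 16)(7 12)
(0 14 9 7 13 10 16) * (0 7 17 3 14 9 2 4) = (0 9 17 3 14 2 4)(7 13 10 16) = [9, 1, 4, 14, 0, 5, 6, 13, 8, 17, 16, 11, 12, 10, 2, 15, 7, 3]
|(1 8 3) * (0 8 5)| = |(0 8 3 1 5)| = 5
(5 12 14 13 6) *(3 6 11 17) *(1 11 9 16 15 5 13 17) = (1 11)(3 6 13 9 16 15 5 12 14 17) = [0, 11, 2, 6, 4, 12, 13, 7, 8, 16, 10, 1, 14, 9, 17, 5, 15, 3]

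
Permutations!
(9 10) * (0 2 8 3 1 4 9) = (0 2 8 3 1 4 9 10) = [2, 4, 8, 1, 9, 5, 6, 7, 3, 10, 0]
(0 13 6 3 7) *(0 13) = (3 7 13 6) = [0, 1, 2, 7, 4, 5, 3, 13, 8, 9, 10, 11, 12, 6]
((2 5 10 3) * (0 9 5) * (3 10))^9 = ((10)(0 9 5 3 2))^9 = (10)(0 2 3 5 9)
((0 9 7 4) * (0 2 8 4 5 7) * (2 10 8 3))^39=((0 9)(2 3)(4 10 8)(5 7))^39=(10)(0 9)(2 3)(5 7)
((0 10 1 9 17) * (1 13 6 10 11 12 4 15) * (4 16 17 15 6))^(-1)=((0 11 12 16 17)(1 9 15)(4 6 10 13))^(-1)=(0 17 16 12 11)(1 15 9)(4 13 10 6)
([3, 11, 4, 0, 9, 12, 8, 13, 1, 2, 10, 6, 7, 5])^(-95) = [3, 11, 4, 0, 9, 12, 8, 13, 1, 2, 10, 6, 7, 5]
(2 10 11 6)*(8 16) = [0, 1, 10, 3, 4, 5, 2, 7, 16, 9, 11, 6, 12, 13, 14, 15, 8] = (2 10 11 6)(8 16)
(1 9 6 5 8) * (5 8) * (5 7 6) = (1 9 5 7 6 8) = [0, 9, 2, 3, 4, 7, 8, 6, 1, 5]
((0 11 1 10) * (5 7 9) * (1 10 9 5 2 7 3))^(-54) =(11)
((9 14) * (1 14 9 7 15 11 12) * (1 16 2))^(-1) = ((1 14 7 15 11 12 16 2))^(-1) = (1 2 16 12 11 15 7 14)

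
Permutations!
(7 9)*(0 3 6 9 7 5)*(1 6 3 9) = (0 9 5)(1 6) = [9, 6, 2, 3, 4, 0, 1, 7, 8, 5]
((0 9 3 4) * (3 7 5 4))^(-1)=(0 4 5 7 9)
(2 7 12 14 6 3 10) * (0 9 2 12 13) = (0 9 2 7 13)(3 10 12 14 6) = [9, 1, 7, 10, 4, 5, 3, 13, 8, 2, 12, 11, 14, 0, 6]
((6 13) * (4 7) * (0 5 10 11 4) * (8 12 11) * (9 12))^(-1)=((0 5 10 8 9 12 11 4 7)(6 13))^(-1)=(0 7 4 11 12 9 8 10 5)(6 13)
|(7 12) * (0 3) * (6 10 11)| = |(0 3)(6 10 11)(7 12)| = 6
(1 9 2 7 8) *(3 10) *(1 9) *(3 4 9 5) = (2 7 8 5 3 10 4 9) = [0, 1, 7, 10, 9, 3, 6, 8, 5, 2, 4]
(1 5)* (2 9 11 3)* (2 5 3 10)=[0, 3, 9, 5, 4, 1, 6, 7, 8, 11, 2, 10]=(1 3 5)(2 9 11 10)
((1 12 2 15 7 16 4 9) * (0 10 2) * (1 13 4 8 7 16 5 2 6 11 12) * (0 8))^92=(0 12 2 10 8 15 6 7 16 11 5)(4 13 9)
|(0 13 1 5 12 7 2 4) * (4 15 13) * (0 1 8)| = |(0 4 1 5 12 7 2 15 13 8)| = 10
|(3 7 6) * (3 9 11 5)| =6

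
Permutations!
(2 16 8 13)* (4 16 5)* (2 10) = (2 5 4 16 8 13 10) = [0, 1, 5, 3, 16, 4, 6, 7, 13, 9, 2, 11, 12, 10, 14, 15, 8]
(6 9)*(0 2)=[2, 1, 0, 3, 4, 5, 9, 7, 8, 6]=(0 2)(6 9)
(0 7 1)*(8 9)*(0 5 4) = (0 7 1 5 4)(8 9) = [7, 5, 2, 3, 0, 4, 6, 1, 9, 8]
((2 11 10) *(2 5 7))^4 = ((2 11 10 5 7))^4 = (2 7 5 10 11)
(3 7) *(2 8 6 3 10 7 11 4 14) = [0, 1, 8, 11, 14, 5, 3, 10, 6, 9, 7, 4, 12, 13, 2] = (2 8 6 3 11 4 14)(7 10)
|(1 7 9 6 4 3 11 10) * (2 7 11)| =|(1 11 10)(2 7 9 6 4 3)| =6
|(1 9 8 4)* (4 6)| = |(1 9 8 6 4)| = 5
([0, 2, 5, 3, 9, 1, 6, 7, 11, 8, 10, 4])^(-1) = (1 5 2)(4 11 8 9)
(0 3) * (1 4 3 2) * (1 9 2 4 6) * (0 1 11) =(0 4 3 1 6 11)(2 9) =[4, 6, 9, 1, 3, 5, 11, 7, 8, 2, 10, 0]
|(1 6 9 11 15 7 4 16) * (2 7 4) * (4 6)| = |(1 4 16)(2 7)(6 9 11 15)| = 12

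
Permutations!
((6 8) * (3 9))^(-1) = (3 9)(6 8)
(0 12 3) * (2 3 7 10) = (0 12 7 10 2 3) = [12, 1, 3, 0, 4, 5, 6, 10, 8, 9, 2, 11, 7]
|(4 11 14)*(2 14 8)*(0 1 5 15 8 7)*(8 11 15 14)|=8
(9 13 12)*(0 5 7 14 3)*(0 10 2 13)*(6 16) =(0 5 7 14 3 10 2 13 12 9)(6 16) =[5, 1, 13, 10, 4, 7, 16, 14, 8, 0, 2, 11, 9, 12, 3, 15, 6]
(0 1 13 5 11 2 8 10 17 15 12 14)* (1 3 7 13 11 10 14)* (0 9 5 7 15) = (0 3 15 12 1 11 2 8 14 9 5 10 17)(7 13) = [3, 11, 8, 15, 4, 10, 6, 13, 14, 5, 17, 2, 1, 7, 9, 12, 16, 0]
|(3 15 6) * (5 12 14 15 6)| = |(3 6)(5 12 14 15)| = 4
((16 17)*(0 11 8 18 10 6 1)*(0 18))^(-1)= ((0 11 8)(1 18 10 6)(16 17))^(-1)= (0 8 11)(1 6 10 18)(16 17)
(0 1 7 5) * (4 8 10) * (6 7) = [1, 6, 2, 3, 8, 0, 7, 5, 10, 9, 4] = (0 1 6 7 5)(4 8 10)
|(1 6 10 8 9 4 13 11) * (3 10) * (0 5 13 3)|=30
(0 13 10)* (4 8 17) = (0 13 10)(4 8 17) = [13, 1, 2, 3, 8, 5, 6, 7, 17, 9, 0, 11, 12, 10, 14, 15, 16, 4]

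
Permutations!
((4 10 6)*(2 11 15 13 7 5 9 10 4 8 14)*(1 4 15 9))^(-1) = (1 5 7 13 15 4)(2 14 8 6 10 9 11)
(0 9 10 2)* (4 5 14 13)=(0 9 10 2)(4 5 14 13)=[9, 1, 0, 3, 5, 14, 6, 7, 8, 10, 2, 11, 12, 4, 13]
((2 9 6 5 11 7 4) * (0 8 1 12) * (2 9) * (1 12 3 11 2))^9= (12)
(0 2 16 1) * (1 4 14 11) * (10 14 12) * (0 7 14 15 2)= (1 7 14 11)(2 16 4 12 10 15)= [0, 7, 16, 3, 12, 5, 6, 14, 8, 9, 15, 1, 10, 13, 11, 2, 4]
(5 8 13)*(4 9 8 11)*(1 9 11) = (1 9 8 13 5)(4 11) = [0, 9, 2, 3, 11, 1, 6, 7, 13, 8, 10, 4, 12, 5]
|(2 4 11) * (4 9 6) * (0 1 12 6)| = 8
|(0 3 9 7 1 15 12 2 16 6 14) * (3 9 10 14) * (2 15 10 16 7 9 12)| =|(0 12 15 2 7 1 10 14)(3 16 6)| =24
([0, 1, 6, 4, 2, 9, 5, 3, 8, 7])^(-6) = (2 6 5 9 7 3 4)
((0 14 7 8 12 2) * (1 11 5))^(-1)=(0 2 12 8 7 14)(1 5 11)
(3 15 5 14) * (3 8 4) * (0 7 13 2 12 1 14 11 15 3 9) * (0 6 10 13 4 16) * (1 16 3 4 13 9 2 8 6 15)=(0 7 13 8 3 4 2 12 16)(1 14 6 10 9 15 5 11)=[7, 14, 12, 4, 2, 11, 10, 13, 3, 15, 9, 1, 16, 8, 6, 5, 0]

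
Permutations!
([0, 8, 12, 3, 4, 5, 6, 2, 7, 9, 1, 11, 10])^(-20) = (1 12 7)(2 8 10)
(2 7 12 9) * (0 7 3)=(0 7 12 9 2 3)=[7, 1, 3, 0, 4, 5, 6, 12, 8, 2, 10, 11, 9]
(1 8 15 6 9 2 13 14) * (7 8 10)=(1 10 7 8 15 6 9 2 13 14)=[0, 10, 13, 3, 4, 5, 9, 8, 15, 2, 7, 11, 12, 14, 1, 6]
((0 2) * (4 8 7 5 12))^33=((0 2)(4 8 7 5 12))^33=(0 2)(4 5 8 12 7)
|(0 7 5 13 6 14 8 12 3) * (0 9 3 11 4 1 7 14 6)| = 10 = |(0 14 8 12 11 4 1 7 5 13)(3 9)|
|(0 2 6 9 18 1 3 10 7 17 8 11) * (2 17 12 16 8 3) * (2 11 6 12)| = 14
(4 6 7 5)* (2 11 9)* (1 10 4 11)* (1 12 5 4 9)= (1 10 9 2 12 5 11)(4 6 7)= [0, 10, 12, 3, 6, 11, 7, 4, 8, 2, 9, 1, 5]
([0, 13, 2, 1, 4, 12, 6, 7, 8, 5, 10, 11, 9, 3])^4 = [0, 13, 2, 1, 4, 12, 6, 7, 8, 5, 10, 11, 9, 3]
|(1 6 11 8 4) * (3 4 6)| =3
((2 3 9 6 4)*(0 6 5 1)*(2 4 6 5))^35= ((0 5 1)(2 3 9))^35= (0 1 5)(2 9 3)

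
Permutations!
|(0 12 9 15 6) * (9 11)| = 6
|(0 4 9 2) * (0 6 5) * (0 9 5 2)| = 4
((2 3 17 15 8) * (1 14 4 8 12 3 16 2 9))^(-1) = ((1 14 4 8 9)(2 16)(3 17 15 12))^(-1) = (1 9 8 4 14)(2 16)(3 12 15 17)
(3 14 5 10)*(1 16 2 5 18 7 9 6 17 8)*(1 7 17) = [0, 16, 5, 14, 4, 10, 1, 9, 7, 6, 3, 11, 12, 13, 18, 15, 2, 8, 17] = (1 16 2 5 10 3 14 18 17 8 7 9 6)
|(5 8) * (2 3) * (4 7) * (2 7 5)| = 6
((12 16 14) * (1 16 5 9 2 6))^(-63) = ((1 16 14 12 5 9 2 6))^(-63) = (1 16 14 12 5 9 2 6)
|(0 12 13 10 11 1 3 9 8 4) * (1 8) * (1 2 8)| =|(0 12 13 10 11 1 3 9 2 8 4)| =11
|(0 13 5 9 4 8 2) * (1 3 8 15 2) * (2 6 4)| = |(0 13 5 9 2)(1 3 8)(4 15 6)| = 15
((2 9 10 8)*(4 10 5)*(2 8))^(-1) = ((2 9 5 4 10))^(-1) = (2 10 4 5 9)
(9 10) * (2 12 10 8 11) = (2 12 10 9 8 11) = [0, 1, 12, 3, 4, 5, 6, 7, 11, 8, 9, 2, 10]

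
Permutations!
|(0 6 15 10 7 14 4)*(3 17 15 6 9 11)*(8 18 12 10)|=13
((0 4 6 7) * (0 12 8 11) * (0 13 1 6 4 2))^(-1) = ((0 2)(1 6 7 12 8 11 13))^(-1) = (0 2)(1 13 11 8 12 7 6)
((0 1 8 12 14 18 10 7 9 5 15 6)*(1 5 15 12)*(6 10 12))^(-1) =((0 5 6)(1 8)(7 9 15 10)(12 14 18))^(-1) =(0 6 5)(1 8)(7 10 15 9)(12 18 14)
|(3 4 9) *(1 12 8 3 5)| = 7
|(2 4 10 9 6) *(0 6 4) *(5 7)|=6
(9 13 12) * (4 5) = (4 5)(9 13 12) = [0, 1, 2, 3, 5, 4, 6, 7, 8, 13, 10, 11, 9, 12]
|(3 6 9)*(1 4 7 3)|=6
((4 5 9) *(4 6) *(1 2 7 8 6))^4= (1 6)(2 4)(5 7)(8 9)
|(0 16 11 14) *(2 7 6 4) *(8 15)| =4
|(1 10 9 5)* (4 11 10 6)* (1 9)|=10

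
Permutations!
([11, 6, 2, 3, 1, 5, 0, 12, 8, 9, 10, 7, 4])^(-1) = [6, 4, 2, 3, 12, 5, 1, 11, 8, 9, 10, 0, 7]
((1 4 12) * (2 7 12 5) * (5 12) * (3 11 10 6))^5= ((1 4 12)(2 7 5)(3 11 10 6))^5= (1 12 4)(2 5 7)(3 11 10 6)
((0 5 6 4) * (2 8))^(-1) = (0 4 6 5)(2 8)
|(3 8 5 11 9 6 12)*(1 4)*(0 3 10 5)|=6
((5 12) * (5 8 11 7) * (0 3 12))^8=(0 3 12 8 11 7 5)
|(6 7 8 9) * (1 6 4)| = 6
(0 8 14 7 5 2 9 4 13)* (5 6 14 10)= (0 8 10 5 2 9 4 13)(6 14 7)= [8, 1, 9, 3, 13, 2, 14, 6, 10, 4, 5, 11, 12, 0, 7]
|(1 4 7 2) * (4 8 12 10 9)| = |(1 8 12 10 9 4 7 2)| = 8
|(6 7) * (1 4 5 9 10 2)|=6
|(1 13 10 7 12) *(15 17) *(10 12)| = 6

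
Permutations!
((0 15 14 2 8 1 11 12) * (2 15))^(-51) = ((0 2 8 1 11 12)(14 15))^(-51) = (0 1)(2 11)(8 12)(14 15)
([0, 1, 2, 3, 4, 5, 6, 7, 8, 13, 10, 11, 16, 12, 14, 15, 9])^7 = (9 16 12 13)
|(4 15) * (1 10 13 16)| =|(1 10 13 16)(4 15)| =4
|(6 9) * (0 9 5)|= 4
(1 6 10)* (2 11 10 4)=(1 6 4 2 11 10)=[0, 6, 11, 3, 2, 5, 4, 7, 8, 9, 1, 10]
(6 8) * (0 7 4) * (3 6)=[7, 1, 2, 6, 0, 5, 8, 4, 3]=(0 7 4)(3 6 8)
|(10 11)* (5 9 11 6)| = 5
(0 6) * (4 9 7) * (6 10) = (0 10 6)(4 9 7) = [10, 1, 2, 3, 9, 5, 0, 4, 8, 7, 6]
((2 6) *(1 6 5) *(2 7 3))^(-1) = ((1 6 7 3 2 5))^(-1) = (1 5 2 3 7 6)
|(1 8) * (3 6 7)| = |(1 8)(3 6 7)| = 6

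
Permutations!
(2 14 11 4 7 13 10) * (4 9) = (2 14 11 9 4 7 13 10) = [0, 1, 14, 3, 7, 5, 6, 13, 8, 4, 2, 9, 12, 10, 11]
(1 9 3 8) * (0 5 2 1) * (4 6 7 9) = (0 5 2 1 4 6 7 9 3 8) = [5, 4, 1, 8, 6, 2, 7, 9, 0, 3]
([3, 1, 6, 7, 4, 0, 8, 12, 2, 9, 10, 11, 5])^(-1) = [5, 1, 8, 0, 4, 12, 2, 3, 6, 9, 10, 11, 7]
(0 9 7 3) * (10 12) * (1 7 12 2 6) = (0 9 12 10 2 6 1 7 3) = [9, 7, 6, 0, 4, 5, 1, 3, 8, 12, 2, 11, 10]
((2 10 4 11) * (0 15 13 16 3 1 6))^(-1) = (0 6 1 3 16 13 15)(2 11 4 10)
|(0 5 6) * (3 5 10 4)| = |(0 10 4 3 5 6)| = 6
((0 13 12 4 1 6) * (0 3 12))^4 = (13)(1 4 12 3 6)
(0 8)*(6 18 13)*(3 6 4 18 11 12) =(0 8)(3 6 11 12)(4 18 13) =[8, 1, 2, 6, 18, 5, 11, 7, 0, 9, 10, 12, 3, 4, 14, 15, 16, 17, 13]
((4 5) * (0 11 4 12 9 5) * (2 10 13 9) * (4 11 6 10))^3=((0 6 10 13 9 5 12 2 4))^3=(0 13 12)(2 6 9)(4 10 5)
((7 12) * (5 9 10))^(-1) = ((5 9 10)(7 12))^(-1) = (5 10 9)(7 12)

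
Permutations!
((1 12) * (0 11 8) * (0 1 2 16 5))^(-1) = (0 5 16 2 12 1 8 11)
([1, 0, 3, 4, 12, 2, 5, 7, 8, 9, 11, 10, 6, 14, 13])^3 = (0 1)(2 12)(3 6)(4 5)(10 11)(13 14)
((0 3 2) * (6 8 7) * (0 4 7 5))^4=(0 7)(2 8)(3 6)(4 5)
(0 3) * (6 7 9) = [3, 1, 2, 0, 4, 5, 7, 9, 8, 6] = (0 3)(6 7 9)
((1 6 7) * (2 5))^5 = (1 7 6)(2 5)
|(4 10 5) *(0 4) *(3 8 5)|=|(0 4 10 3 8 5)|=6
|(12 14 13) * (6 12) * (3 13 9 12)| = 3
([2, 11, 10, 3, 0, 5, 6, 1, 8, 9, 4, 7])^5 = [2, 7, 10, 3, 0, 5, 6, 11, 8, 9, 4, 1]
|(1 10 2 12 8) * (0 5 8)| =|(0 5 8 1 10 2 12)| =7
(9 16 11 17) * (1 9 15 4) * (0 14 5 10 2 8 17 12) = (0 14 5 10 2 8 17 15 4 1 9 16 11 12) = [14, 9, 8, 3, 1, 10, 6, 7, 17, 16, 2, 12, 0, 13, 5, 4, 11, 15]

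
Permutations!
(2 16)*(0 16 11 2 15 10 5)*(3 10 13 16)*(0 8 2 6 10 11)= [3, 1, 0, 11, 4, 8, 10, 7, 2, 9, 5, 6, 12, 16, 14, 13, 15]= (0 3 11 6 10 5 8 2)(13 16 15)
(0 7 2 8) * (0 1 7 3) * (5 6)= [3, 7, 8, 0, 4, 6, 5, 2, 1]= (0 3)(1 7 2 8)(5 6)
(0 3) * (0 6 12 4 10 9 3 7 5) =[7, 1, 2, 6, 10, 0, 12, 5, 8, 3, 9, 11, 4] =(0 7 5)(3 6 12 4 10 9)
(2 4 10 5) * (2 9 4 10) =(2 10 5 9 4) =[0, 1, 10, 3, 2, 9, 6, 7, 8, 4, 5]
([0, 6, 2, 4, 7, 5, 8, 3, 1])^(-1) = (1 8 6)(3 7 4)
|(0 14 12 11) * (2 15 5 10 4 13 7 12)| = |(0 14 2 15 5 10 4 13 7 12 11)| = 11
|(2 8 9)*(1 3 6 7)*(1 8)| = 7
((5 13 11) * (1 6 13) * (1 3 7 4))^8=(13)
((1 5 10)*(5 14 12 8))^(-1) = ((1 14 12 8 5 10))^(-1) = (1 10 5 8 12 14)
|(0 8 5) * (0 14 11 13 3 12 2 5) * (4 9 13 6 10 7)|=|(0 8)(2 5 14 11 6 10 7 4 9 13 3 12)|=12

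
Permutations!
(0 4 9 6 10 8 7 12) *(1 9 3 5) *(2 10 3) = (0 4 2 10 8 7 12)(1 9 6 3 5) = [4, 9, 10, 5, 2, 1, 3, 12, 7, 6, 8, 11, 0]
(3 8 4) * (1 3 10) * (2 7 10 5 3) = (1 2 7 10)(3 8 4 5) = [0, 2, 7, 8, 5, 3, 6, 10, 4, 9, 1]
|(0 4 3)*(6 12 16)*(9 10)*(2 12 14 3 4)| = 14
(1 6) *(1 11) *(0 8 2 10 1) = (0 8 2 10 1 6 11) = [8, 6, 10, 3, 4, 5, 11, 7, 2, 9, 1, 0]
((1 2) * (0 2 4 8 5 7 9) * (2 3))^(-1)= (0 9 7 5 8 4 1 2 3)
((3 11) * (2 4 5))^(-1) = (2 5 4)(3 11)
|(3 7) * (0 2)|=|(0 2)(3 7)|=2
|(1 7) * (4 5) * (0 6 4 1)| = 6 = |(0 6 4 5 1 7)|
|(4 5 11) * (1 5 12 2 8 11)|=|(1 5)(2 8 11 4 12)|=10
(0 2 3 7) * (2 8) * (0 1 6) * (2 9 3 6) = [8, 2, 6, 7, 4, 5, 0, 1, 9, 3] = (0 8 9 3 7 1 2 6)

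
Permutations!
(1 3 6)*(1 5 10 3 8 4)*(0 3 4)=[3, 8, 2, 6, 1, 10, 5, 7, 0, 9, 4]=(0 3 6 5 10 4 1 8)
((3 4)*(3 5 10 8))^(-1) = ((3 4 5 10 8))^(-1) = (3 8 10 5 4)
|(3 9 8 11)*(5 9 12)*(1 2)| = 6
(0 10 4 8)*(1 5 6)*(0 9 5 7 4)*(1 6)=(0 10)(1 7 4 8 9 5)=[10, 7, 2, 3, 8, 1, 6, 4, 9, 5, 0]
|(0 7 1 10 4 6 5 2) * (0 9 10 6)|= 9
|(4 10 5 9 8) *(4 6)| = 6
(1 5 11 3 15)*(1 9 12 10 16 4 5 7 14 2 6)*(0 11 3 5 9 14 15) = (0 11 5 3)(1 7 15 14 2 6)(4 9 12 10 16) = [11, 7, 6, 0, 9, 3, 1, 15, 8, 12, 16, 5, 10, 13, 2, 14, 4]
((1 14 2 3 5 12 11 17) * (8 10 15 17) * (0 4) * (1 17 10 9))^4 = (17)(1 5 9 3 8 2 11 14 12)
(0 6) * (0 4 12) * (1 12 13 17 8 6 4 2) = (0 4 13 17 8 6 2 1 12) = [4, 12, 1, 3, 13, 5, 2, 7, 6, 9, 10, 11, 0, 17, 14, 15, 16, 8]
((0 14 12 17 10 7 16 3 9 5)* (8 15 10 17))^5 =(17)(0 10 5 15 9 8 3 12 16 14 7)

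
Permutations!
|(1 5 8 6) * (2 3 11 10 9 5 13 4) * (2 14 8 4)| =12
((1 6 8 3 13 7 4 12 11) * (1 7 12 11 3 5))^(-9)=(13)(1 5 8 6)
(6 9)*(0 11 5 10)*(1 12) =[11, 12, 2, 3, 4, 10, 9, 7, 8, 6, 0, 5, 1] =(0 11 5 10)(1 12)(6 9)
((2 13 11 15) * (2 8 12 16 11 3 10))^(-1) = ((2 13 3 10)(8 12 16 11 15))^(-1) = (2 10 3 13)(8 15 11 16 12)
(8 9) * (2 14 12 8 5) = (2 14 12 8 9 5) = [0, 1, 14, 3, 4, 2, 6, 7, 9, 5, 10, 11, 8, 13, 12]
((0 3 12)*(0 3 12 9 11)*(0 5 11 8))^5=(12)(5 11)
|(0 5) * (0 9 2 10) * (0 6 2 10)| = 6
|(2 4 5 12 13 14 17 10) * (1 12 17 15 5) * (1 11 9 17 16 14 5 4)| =|(1 12 13 5 16 14 15 4 11 9 17 10 2)| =13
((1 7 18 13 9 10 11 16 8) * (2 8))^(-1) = ((1 7 18 13 9 10 11 16 2 8))^(-1) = (1 8 2 16 11 10 9 13 18 7)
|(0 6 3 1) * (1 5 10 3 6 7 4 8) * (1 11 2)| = |(0 7 4 8 11 2 1)(3 5 10)| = 21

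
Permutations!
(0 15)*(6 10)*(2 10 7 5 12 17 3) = (0 15)(2 10 6 7 5 12 17 3) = [15, 1, 10, 2, 4, 12, 7, 5, 8, 9, 6, 11, 17, 13, 14, 0, 16, 3]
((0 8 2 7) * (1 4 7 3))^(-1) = (0 7 4 1 3 2 8) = ((0 8 2 3 1 4 7))^(-1)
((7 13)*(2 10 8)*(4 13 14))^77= (2 8 10)(4 13 7 14)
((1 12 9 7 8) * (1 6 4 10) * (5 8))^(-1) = (1 10 4 6 8 5 7 9 12)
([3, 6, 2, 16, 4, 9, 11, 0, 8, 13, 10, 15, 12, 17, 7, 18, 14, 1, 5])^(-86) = [7, 18, 2, 0, 4, 1, 5, 14, 8, 6, 10, 9, 12, 11, 16, 13, 3, 15, 17]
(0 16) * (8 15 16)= [8, 1, 2, 3, 4, 5, 6, 7, 15, 9, 10, 11, 12, 13, 14, 16, 0]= (0 8 15 16)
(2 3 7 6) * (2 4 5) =(2 3 7 6 4 5) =[0, 1, 3, 7, 5, 2, 4, 6]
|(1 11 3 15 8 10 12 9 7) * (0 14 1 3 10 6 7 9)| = 30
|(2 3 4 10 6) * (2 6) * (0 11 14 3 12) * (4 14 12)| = 6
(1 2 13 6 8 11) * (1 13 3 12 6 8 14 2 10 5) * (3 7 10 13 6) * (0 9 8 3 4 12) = [9, 13, 7, 0, 12, 1, 14, 10, 11, 8, 5, 6, 4, 3, 2] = (0 9 8 11 6 14 2 7 10 5 1 13 3)(4 12)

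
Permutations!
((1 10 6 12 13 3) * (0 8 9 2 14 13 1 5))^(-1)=(0 5 3 13 14 2 9 8)(1 12 6 10)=((0 8 9 2 14 13 3 5)(1 10 6 12))^(-1)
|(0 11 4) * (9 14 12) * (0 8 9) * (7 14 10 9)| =|(0 11 4 8 7 14 12)(9 10)| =14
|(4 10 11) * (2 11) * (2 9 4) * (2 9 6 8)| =|(2 11 9 4 10 6 8)| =7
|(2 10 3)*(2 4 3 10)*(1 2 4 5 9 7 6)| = 8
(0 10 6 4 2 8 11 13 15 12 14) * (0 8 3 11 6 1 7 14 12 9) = (0 10 1 7 14 8 6 4 2 3 11 13 15 9) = [10, 7, 3, 11, 2, 5, 4, 14, 6, 0, 1, 13, 12, 15, 8, 9]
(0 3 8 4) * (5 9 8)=(0 3 5 9 8 4)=[3, 1, 2, 5, 0, 9, 6, 7, 4, 8]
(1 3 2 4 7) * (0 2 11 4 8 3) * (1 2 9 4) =[9, 0, 8, 11, 7, 5, 6, 2, 3, 4, 10, 1] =(0 9 4 7 2 8 3 11 1)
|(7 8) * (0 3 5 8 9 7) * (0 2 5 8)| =10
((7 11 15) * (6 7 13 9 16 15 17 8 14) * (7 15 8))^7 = (7 11 17)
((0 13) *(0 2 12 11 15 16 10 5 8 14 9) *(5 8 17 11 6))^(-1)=(0 9 14 8 10 16 15 11 17 5 6 12 2 13)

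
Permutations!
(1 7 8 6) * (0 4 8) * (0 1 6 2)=(0 4 8 2)(1 7)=[4, 7, 0, 3, 8, 5, 6, 1, 2]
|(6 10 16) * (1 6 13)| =5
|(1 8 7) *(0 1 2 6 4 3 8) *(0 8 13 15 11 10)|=12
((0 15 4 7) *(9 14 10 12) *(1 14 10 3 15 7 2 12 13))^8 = (1 10 12 4 3)(2 15 14 13 9)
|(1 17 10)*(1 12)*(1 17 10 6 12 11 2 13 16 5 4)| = |(1 10 11 2 13 16 5 4)(6 12 17)| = 24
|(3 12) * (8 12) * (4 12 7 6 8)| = 3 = |(3 4 12)(6 8 7)|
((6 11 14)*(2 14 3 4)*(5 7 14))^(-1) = ((2 5 7 14 6 11 3 4))^(-1) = (2 4 3 11 6 14 7 5)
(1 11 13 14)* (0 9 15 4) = [9, 11, 2, 3, 0, 5, 6, 7, 8, 15, 10, 13, 12, 14, 1, 4] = (0 9 15 4)(1 11 13 14)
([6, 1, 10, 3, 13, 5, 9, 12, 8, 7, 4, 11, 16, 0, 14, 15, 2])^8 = (0 4 2 12 9)(6 13 10 16 7)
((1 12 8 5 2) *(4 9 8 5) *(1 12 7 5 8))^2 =(1 5 12 4)(2 8 9 7)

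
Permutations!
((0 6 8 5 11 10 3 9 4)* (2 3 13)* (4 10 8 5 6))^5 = ((0 4)(2 3 9 10 13)(5 11 8 6))^5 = (13)(0 4)(5 11 8 6)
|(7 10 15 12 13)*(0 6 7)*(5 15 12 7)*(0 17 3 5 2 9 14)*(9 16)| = |(0 6 2 16 9 14)(3 5 15 7 10 12 13 17)| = 24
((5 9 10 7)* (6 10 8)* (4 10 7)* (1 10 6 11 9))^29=(1 5 7 6 4 10)(8 9 11)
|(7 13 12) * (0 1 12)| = 5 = |(0 1 12 7 13)|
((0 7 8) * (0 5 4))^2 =(0 8 4 7 5)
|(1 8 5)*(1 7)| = |(1 8 5 7)| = 4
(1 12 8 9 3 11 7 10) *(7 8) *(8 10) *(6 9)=(1 12 7 8 6 9 3 11 10)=[0, 12, 2, 11, 4, 5, 9, 8, 6, 3, 1, 10, 7]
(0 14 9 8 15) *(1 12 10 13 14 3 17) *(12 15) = (0 3 17 1 15)(8 12 10 13 14 9) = [3, 15, 2, 17, 4, 5, 6, 7, 12, 8, 13, 11, 10, 14, 9, 0, 16, 1]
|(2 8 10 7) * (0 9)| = 4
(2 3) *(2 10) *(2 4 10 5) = [0, 1, 3, 5, 10, 2, 6, 7, 8, 9, 4] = (2 3 5)(4 10)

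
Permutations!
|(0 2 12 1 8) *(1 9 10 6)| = 8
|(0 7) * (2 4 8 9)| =|(0 7)(2 4 8 9)| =4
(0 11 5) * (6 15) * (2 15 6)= (0 11 5)(2 15)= [11, 1, 15, 3, 4, 0, 6, 7, 8, 9, 10, 5, 12, 13, 14, 2]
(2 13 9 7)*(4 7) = [0, 1, 13, 3, 7, 5, 6, 2, 8, 4, 10, 11, 12, 9] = (2 13 9 4 7)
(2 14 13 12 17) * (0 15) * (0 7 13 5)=(0 15 7 13 12 17 2 14 5)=[15, 1, 14, 3, 4, 0, 6, 13, 8, 9, 10, 11, 17, 12, 5, 7, 16, 2]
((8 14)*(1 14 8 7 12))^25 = ((1 14 7 12))^25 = (1 14 7 12)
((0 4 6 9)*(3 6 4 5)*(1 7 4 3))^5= (0 3 1 9 4 5 6 7)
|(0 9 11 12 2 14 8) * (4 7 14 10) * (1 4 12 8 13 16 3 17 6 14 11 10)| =30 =|(0 9 10 12 2 1 4 7 11 8)(3 17 6 14 13 16)|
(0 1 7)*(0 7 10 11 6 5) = [1, 10, 2, 3, 4, 0, 5, 7, 8, 9, 11, 6] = (0 1 10 11 6 5)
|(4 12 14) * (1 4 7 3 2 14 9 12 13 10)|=|(1 4 13 10)(2 14 7 3)(9 12)|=4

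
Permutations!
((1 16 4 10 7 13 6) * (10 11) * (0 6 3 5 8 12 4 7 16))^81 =((0 6 1)(3 5 8 12 4 11 10 16 7 13))^81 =(3 5 8 12 4 11 10 16 7 13)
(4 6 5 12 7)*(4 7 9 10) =(4 6 5 12 9 10) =[0, 1, 2, 3, 6, 12, 5, 7, 8, 10, 4, 11, 9]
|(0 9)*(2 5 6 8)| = |(0 9)(2 5 6 8)| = 4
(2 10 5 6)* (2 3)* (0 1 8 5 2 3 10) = [1, 8, 0, 3, 4, 6, 10, 7, 5, 9, 2] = (0 1 8 5 6 10 2)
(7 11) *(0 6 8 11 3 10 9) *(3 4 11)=(0 6 8 3 10 9)(4 11 7)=[6, 1, 2, 10, 11, 5, 8, 4, 3, 0, 9, 7]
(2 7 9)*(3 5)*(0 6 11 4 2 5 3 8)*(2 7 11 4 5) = (0 6 4 7 9 2 11 5 8) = [6, 1, 11, 3, 7, 8, 4, 9, 0, 2, 10, 5]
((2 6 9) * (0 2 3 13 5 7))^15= (0 7 5 13 3 9 6 2)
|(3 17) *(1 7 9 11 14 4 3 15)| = |(1 7 9 11 14 4 3 17 15)| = 9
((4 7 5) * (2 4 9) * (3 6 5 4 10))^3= (2 6)(3 9)(4 7)(5 10)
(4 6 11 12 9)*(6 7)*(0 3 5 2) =(0 3 5 2)(4 7 6 11 12 9) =[3, 1, 0, 5, 7, 2, 11, 6, 8, 4, 10, 12, 9]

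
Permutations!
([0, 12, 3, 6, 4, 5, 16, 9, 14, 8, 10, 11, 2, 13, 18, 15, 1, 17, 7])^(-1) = (1 16 6 3 2 12)(7 18 14 8 9)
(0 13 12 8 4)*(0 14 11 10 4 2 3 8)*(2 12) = (0 13 2 3 8 12)(4 14 11 10) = [13, 1, 3, 8, 14, 5, 6, 7, 12, 9, 4, 10, 0, 2, 11]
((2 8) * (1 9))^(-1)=(1 9)(2 8)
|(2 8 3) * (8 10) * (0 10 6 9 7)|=8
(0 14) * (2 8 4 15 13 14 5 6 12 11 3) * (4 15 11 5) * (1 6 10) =(0 4 11 3 2 8 15 13 14)(1 6 12 5 10) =[4, 6, 8, 2, 11, 10, 12, 7, 15, 9, 1, 3, 5, 14, 0, 13]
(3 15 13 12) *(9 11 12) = [0, 1, 2, 15, 4, 5, 6, 7, 8, 11, 10, 12, 3, 9, 14, 13] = (3 15 13 9 11 12)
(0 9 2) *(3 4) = (0 9 2)(3 4) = [9, 1, 0, 4, 3, 5, 6, 7, 8, 2]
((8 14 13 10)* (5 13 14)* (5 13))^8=((14)(8 13 10))^8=(14)(8 10 13)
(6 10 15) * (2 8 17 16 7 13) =(2 8 17 16 7 13)(6 10 15) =[0, 1, 8, 3, 4, 5, 10, 13, 17, 9, 15, 11, 12, 2, 14, 6, 7, 16]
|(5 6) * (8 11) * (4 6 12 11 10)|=7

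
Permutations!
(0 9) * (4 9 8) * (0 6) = (0 8 4 9 6) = [8, 1, 2, 3, 9, 5, 0, 7, 4, 6]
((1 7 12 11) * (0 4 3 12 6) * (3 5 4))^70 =((0 3 12 11 1 7 6)(4 5))^70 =(12)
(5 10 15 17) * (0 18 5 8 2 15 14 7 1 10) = (0 18 5)(1 10 14 7)(2 15 17 8) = [18, 10, 15, 3, 4, 0, 6, 1, 2, 9, 14, 11, 12, 13, 7, 17, 16, 8, 5]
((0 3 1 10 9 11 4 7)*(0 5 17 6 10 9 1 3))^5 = (1 5 9 17 11 6 4 10 7) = ((1 9 11 4 7 5 17 6 10))^5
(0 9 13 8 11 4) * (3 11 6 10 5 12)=(0 9 13 8 6 10 5 12 3 11 4)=[9, 1, 2, 11, 0, 12, 10, 7, 6, 13, 5, 4, 3, 8]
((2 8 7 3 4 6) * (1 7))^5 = ((1 7 3 4 6 2 8))^5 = (1 2 4 7 8 6 3)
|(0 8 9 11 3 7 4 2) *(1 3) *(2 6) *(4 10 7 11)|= 6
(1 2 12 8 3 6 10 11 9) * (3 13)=(1 2 12 8 13 3 6 10 11 9)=[0, 2, 12, 6, 4, 5, 10, 7, 13, 1, 11, 9, 8, 3]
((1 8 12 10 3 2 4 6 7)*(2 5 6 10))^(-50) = (12)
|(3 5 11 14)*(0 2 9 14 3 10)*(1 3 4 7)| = |(0 2 9 14 10)(1 3 5 11 4 7)| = 30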